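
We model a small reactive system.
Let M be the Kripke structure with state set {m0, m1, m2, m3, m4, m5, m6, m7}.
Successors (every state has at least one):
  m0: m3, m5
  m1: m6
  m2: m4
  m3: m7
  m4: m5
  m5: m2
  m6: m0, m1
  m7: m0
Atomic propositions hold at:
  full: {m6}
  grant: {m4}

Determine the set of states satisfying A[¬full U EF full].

{m1, m6}

Sat(¬full) = {m0, m1, m2, m3, m4, m5, m7}
EF full: least fixpoint, start Z0 = {m6}, add states with some successor in Z. Z1 = {m1, m6}; fixed.
Sat(EF full) = {m1, m6}
A[¬full U EF full]: least fixpoint, start Z0 = Sat(EF full) = {m1, m6}, add states in Sat(¬full) with every successor in Z. Already a fixed point.
Sat(A[¬full U EF full]) = {m1, m6}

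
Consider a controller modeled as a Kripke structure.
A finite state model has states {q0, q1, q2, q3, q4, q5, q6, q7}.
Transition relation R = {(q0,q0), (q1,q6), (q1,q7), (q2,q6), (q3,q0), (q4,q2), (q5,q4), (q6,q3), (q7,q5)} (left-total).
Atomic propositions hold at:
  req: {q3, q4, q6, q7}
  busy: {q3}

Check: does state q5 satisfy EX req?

Yes

Sat(EX req) = {s : some successor in {q3, q4, q6, q7}} = {q1, q2, q5, q6}
q5 ∈ Sat(EX req) = {q1, q2, q5, q6}, so the formula holds at q5.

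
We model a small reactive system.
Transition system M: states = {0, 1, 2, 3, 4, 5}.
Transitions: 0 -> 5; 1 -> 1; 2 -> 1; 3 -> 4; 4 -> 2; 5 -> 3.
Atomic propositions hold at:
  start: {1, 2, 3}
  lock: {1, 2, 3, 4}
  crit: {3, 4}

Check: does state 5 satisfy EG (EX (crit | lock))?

Sat(crit | lock) = {1, 2, 3, 4}
Sat(EX (crit | lock)) = {s : some successor in {1, 2, 3, 4}} = {1, 2, 3, 4, 5}
EG (EX (crit | lock)): greatest fixpoint, start Z0 = {1, 2, 3, 4, 5}, keep only states in Sat with some successor in Z. Already a fixed point.
Sat(EG (EX (crit | lock))) = {1, 2, 3, 4, 5}
5 ∈ Sat(EG (EX (crit | lock))) = {1, 2, 3, 4, 5}, so the formula holds at 5.

Yes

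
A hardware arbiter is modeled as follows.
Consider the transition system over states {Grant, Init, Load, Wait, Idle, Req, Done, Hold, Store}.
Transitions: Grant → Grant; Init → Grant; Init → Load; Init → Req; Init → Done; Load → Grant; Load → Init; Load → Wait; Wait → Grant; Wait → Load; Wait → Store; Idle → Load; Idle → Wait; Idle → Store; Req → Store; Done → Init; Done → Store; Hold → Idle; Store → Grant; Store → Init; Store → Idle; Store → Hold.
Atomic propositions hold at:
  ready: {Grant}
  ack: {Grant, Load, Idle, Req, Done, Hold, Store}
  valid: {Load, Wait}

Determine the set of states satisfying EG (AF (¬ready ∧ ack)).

{Idle, Req, Done, Hold, Store}

Sat(¬ready) = {Init, Load, Wait, Idle, Req, Done, Hold, Store}
Sat(¬ready ∧ ack) = {Load, Idle, Req, Done, Hold, Store}
AF (¬ready ∧ ack): least fixpoint, start Z0 = {Load, Idle, Req, Done, Hold, Store}, add states with every successor in Z. Already a fixed point.
Sat(AF (¬ready ∧ ack)) = {Load, Idle, Req, Done, Hold, Store}
EG (AF (¬ready ∧ ack)): greatest fixpoint, start Z0 = {Load, Idle, Req, Done, Hold, Store}, keep only states in Sat with some successor in Z. Z1 = {Idle, Req, Done, Hold, Store}; fixed.
Sat(EG (AF (¬ready ∧ ack))) = {Idle, Req, Done, Hold, Store}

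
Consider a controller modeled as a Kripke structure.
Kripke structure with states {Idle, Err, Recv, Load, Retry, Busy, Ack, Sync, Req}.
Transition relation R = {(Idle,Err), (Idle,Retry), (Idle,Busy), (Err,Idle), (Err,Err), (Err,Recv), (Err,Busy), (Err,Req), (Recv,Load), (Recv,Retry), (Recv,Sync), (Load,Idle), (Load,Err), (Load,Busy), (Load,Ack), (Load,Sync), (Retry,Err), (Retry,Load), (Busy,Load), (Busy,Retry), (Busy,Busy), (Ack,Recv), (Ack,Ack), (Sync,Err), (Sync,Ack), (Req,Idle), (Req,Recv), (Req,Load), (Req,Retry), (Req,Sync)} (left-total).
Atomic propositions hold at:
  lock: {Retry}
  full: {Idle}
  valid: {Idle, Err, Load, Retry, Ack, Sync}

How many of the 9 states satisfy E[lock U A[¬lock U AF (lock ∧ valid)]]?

Sat(¬lock) = {Idle, Err, Recv, Load, Busy, Ack, Sync, Req}
Sat(lock ∧ valid) = {Retry}
AF (lock ∧ valid): least fixpoint, start Z0 = {Retry}, add states with every successor in Z. Already a fixed point.
Sat(AF (lock ∧ valid)) = {Retry}
A[¬lock U AF (lock ∧ valid)]: least fixpoint, start Z0 = Sat(AF (lock ∧ valid)) = {Retry}, add states in Sat(¬lock) with every successor in Z. Already a fixed point.
Sat(A[¬lock U AF (lock ∧ valid)]) = {Retry}
E[lock U A[¬lock U AF (lock ∧ valid)]]: least fixpoint, start Z0 = Sat(A[¬lock U AF (lock ∧ valid)]) = {Retry}, add states in Sat(lock) with some successor in Z. Already a fixed point.
Sat(E[lock U A[¬lock U AF (lock ∧ valid)]]) = {Retry}
|Sat(E[lock U A[¬lock U AF (lock ∧ valid)]])| = |{Retry}| = 1.

1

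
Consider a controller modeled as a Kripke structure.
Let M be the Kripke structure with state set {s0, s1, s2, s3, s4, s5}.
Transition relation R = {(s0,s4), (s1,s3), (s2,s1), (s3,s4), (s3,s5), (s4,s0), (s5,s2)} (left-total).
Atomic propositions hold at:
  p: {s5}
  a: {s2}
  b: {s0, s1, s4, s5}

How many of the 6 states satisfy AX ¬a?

5

Sat(¬a) = {s0, s1, s3, s4, s5}
Sat(AX ¬a) = {s : every successor in {s0, s1, s3, s4, s5}} = {s0, s1, s2, s3, s4}
|Sat(AX ¬a)| = |{s0, s1, s2, s3, s4}| = 5.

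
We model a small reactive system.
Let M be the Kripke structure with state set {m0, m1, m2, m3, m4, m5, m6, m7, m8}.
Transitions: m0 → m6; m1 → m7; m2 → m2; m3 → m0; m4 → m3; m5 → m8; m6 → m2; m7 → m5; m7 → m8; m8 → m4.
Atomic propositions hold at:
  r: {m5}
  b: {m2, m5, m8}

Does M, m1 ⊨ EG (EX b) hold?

No

Sat(EX b) = {s : some successor in {m2, m5, m8}} = {m2, m5, m6, m7}
EG (EX b): greatest fixpoint, start Z0 = {m2, m5, m6, m7}, keep only states in Sat with some successor in Z. Z1 = {m2, m6, m7}; Z2 = {m2, m6}; fixed.
Sat(EG (EX b)) = {m2, m6}
m1 ∉ Sat(EG (EX b)) = {m2, m6}, so the formula does not hold at m1.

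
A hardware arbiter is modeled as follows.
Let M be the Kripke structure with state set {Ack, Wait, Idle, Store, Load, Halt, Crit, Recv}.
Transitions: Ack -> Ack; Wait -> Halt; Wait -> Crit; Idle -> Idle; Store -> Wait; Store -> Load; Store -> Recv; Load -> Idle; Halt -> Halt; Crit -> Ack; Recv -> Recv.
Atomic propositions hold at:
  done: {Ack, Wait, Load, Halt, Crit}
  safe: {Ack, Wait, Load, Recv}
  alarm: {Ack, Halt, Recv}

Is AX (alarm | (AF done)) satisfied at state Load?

No

AF done: least fixpoint, start Z0 = {Ack, Wait, Load, Halt, Crit}, add states with every successor in Z. Already a fixed point.
Sat(AF done) = {Ack, Wait, Load, Halt, Crit}
Sat(alarm | (AF done)) = {Ack, Wait, Load, Halt, Crit, Recv}
Sat(AX (alarm | (AF done))) = {s : every successor in {Ack, Wait, Load, Halt, Crit, Recv}} = {Ack, Wait, Store, Halt, Crit, Recv}
Load ∉ Sat(AX (alarm | (AF done))) = {Ack, Wait, Store, Halt, Crit, Recv}, so the formula does not hold at Load.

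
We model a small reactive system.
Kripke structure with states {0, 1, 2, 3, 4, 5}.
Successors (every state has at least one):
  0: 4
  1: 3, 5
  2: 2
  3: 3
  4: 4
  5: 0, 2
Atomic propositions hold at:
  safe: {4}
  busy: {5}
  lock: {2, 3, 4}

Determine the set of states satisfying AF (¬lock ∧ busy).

Sat(¬lock) = {0, 1, 5}
Sat(¬lock ∧ busy) = {5}
AF (¬lock ∧ busy): least fixpoint, start Z0 = {5}, add states with every successor in Z. Already a fixed point.
Sat(AF (¬lock ∧ busy)) = {5}

{5}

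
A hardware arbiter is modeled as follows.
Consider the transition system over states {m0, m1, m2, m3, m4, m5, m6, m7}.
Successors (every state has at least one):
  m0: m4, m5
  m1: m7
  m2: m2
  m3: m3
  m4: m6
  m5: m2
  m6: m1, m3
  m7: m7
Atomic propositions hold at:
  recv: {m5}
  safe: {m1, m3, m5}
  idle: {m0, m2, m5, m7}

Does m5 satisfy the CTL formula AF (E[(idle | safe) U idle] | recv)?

Yes

Sat(idle | safe) = {m0, m1, m2, m3, m5, m7}
E[(idle | safe) U idle]: least fixpoint, start Z0 = Sat(idle) = {m0, m2, m5, m7}, add states in Sat(idle | safe) with some successor in Z. Z1 = {m0, m1, m2, m5, m7}; fixed.
Sat(E[(idle | safe) U idle]) = {m0, m1, m2, m5, m7}
Sat(E[(idle | safe) U idle] | recv) = {m0, m1, m2, m5, m7}
AF (E[(idle | safe) U idle] | recv): least fixpoint, start Z0 = {m0, m1, m2, m5, m7}, add states with every successor in Z. Already a fixed point.
Sat(AF (E[(idle | safe) U idle] | recv)) = {m0, m1, m2, m5, m7}
m5 ∈ Sat(AF (E[(idle | safe) U idle] | recv)) = {m0, m1, m2, m5, m7}, so the formula holds at m5.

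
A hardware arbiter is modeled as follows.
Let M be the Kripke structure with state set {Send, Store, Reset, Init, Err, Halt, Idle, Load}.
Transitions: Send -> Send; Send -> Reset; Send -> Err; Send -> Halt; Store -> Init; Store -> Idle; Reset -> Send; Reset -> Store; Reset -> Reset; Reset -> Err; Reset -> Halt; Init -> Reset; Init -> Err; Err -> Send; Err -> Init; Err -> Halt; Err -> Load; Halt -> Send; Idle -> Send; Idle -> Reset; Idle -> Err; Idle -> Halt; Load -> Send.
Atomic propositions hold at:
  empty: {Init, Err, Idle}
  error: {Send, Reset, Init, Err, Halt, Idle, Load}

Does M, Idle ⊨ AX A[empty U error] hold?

Yes

A[empty U error]: least fixpoint, start Z0 = Sat(error) = {Send, Reset, Init, Err, Halt, Idle, Load}, add states in Sat(empty) with every successor in Z. Already a fixed point.
Sat(A[empty U error]) = {Send, Reset, Init, Err, Halt, Idle, Load}
Sat(AX A[empty U error]) = {s : every successor in {Send, Reset, Init, Err, Halt, Idle, Load}} = {Send, Store, Init, Err, Halt, Idle, Load}
Idle ∈ Sat(AX A[empty U error]) = {Send, Store, Init, Err, Halt, Idle, Load}, so the formula holds at Idle.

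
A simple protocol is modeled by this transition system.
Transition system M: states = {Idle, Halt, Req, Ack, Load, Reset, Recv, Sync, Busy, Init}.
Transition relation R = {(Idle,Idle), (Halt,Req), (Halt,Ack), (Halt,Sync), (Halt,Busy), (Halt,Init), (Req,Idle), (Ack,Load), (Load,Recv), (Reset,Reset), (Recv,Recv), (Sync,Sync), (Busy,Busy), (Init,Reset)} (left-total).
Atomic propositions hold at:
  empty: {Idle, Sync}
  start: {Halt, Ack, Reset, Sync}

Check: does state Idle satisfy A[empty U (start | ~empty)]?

Sat(~empty) = {Halt, Req, Ack, Load, Reset, Recv, Busy, Init}
Sat(start | ~empty) = {Halt, Req, Ack, Load, Reset, Recv, Sync, Busy, Init}
A[empty U (start | ~empty)]: least fixpoint, start Z0 = Sat((start | ~empty)) = {Halt, Req, Ack, Load, Reset, Recv, Sync, Busy, Init}, add states in Sat(empty) with every successor in Z. Already a fixed point.
Sat(A[empty U (start | ~empty)]) = {Halt, Req, Ack, Load, Reset, Recv, Sync, Busy, Init}
Idle ∉ Sat(A[empty U (start | ~empty)]) = {Halt, Req, Ack, Load, Reset, Recv, Sync, Busy, Init}, so the formula does not hold at Idle.

No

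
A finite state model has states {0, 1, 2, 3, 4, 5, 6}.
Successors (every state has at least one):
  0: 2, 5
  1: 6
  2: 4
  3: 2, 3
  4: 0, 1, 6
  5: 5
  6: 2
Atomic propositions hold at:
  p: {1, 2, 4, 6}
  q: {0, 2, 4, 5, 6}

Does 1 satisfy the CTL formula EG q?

EG q: greatest fixpoint, start Z0 = {0, 2, 4, 5, 6}, keep only states in Sat with some successor in Z. Already a fixed point.
Sat(EG q) = {0, 2, 4, 5, 6}
1 ∉ Sat(EG q) = {0, 2, 4, 5, 6}, so the formula does not hold at 1.

No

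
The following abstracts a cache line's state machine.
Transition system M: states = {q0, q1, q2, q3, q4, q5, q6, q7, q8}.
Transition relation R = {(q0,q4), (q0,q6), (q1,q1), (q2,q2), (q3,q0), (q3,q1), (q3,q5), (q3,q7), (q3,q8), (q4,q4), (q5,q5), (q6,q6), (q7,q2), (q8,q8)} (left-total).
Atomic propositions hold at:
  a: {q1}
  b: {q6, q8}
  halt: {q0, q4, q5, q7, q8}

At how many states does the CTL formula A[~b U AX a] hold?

Sat(~b) = {q0, q1, q2, q3, q4, q5, q7}
Sat(AX a) = {s : every successor in {q1}} = {q1}
A[~b U AX a]: least fixpoint, start Z0 = Sat(AX a) = {q1}, add states in Sat(~b) with every successor in Z. Already a fixed point.
Sat(A[~b U AX a]) = {q1}
|Sat(A[~b U AX a])| = |{q1}| = 1.

1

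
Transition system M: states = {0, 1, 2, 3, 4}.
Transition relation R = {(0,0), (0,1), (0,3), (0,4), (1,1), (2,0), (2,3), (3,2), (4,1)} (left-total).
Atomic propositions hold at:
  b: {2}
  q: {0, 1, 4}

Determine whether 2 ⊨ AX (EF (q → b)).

Sat(q → b) = {2, 3}
EF (q → b): least fixpoint, start Z0 = {2, 3}, add states with some successor in Z. Z1 = {0, 2, 3}; fixed.
Sat(EF (q → b)) = {0, 2, 3}
Sat(AX (EF (q → b))) = {s : every successor in {0, 2, 3}} = {2, 3}
2 ∈ Sat(AX (EF (q → b))) = {2, 3}, so the formula holds at 2.

Yes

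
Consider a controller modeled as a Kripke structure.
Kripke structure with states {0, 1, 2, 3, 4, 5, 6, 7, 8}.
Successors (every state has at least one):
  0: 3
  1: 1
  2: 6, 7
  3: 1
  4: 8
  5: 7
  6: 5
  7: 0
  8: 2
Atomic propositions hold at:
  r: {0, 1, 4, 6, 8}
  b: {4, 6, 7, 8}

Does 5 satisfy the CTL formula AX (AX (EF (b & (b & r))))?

No

Sat(b & r) = {4, 6, 8}
Sat(b & (b & r)) = {4, 6, 8}
EF (b & (b & r)): least fixpoint, start Z0 = {4, 6, 8}, add states with some successor in Z. Z1 = {2, 4, 6, 8}; fixed.
Sat(EF (b & (b & r))) = {2, 4, 6, 8}
Sat(AX (EF (b & (b & r)))) = {s : every successor in {2, 4, 6, 8}} = {4, 8}
Sat(AX (AX (EF (b & (b & r))))) = {s : every successor in {4, 8}} = {4}
5 ∉ Sat(AX (AX (EF (b & (b & r))))) = {4}, so the formula does not hold at 5.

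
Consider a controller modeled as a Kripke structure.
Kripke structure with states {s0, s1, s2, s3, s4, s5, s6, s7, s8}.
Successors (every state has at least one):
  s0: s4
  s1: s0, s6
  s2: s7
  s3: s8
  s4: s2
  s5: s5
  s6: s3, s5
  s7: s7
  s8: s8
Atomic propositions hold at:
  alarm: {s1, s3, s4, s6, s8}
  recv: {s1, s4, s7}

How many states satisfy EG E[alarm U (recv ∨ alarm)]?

5

Sat(recv ∨ alarm) = {s1, s3, s4, s6, s7, s8}
E[alarm U (recv ∨ alarm)]: least fixpoint, start Z0 = Sat((recv ∨ alarm)) = {s1, s3, s4, s6, s7, s8}, add states in Sat(alarm) with some successor in Z. Already a fixed point.
Sat(E[alarm U (recv ∨ alarm)]) = {s1, s3, s4, s6, s7, s8}
EG E[alarm U (recv ∨ alarm)]: greatest fixpoint, start Z0 = {s1, s3, s4, s6, s7, s8}, keep only states in Sat with some successor in Z. Z1 = {s1, s3, s6, s7, s8}; fixed.
Sat(EG E[alarm U (recv ∨ alarm)]) = {s1, s3, s6, s7, s8}
|Sat(EG E[alarm U (recv ∨ alarm)])| = |{s1, s3, s6, s7, s8}| = 5.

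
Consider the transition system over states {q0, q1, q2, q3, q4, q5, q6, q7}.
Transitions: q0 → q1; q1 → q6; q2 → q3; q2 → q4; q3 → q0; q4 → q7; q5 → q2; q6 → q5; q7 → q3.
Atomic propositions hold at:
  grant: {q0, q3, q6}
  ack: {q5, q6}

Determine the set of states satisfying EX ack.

{q1, q6}

Sat(EX ack) = {s : some successor in {q5, q6}} = {q1, q6}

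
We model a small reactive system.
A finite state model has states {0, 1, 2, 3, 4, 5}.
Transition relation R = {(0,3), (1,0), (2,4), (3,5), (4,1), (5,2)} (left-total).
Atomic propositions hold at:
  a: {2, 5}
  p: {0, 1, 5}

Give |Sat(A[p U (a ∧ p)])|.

Sat(a ∧ p) = {5}
A[p U (a ∧ p)]: least fixpoint, start Z0 = Sat((a ∧ p)) = {5}, add states in Sat(p) with every successor in Z. Already a fixed point.
Sat(A[p U (a ∧ p)]) = {5}
|Sat(A[p U (a ∧ p)])| = |{5}| = 1.

1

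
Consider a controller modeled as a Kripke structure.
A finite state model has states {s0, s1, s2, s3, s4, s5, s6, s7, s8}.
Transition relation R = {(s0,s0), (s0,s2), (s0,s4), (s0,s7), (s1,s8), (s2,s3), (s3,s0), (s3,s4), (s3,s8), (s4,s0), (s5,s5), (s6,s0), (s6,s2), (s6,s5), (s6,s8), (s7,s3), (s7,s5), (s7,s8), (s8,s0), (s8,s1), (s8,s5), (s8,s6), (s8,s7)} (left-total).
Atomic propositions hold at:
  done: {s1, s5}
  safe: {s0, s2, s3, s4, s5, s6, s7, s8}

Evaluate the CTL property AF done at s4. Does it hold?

AF done: least fixpoint, start Z0 = {s1, s5}, add states with every successor in Z. Already a fixed point.
Sat(AF done) = {s1, s5}
s4 ∉ Sat(AF done) = {s1, s5}, so the formula does not hold at s4.

No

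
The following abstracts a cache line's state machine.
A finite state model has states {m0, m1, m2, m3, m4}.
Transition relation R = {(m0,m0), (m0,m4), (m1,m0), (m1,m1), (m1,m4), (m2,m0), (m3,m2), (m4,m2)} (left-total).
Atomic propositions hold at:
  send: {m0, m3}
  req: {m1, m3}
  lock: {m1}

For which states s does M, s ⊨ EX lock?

{m1}

Sat(EX lock) = {s : some successor in {m1}} = {m1}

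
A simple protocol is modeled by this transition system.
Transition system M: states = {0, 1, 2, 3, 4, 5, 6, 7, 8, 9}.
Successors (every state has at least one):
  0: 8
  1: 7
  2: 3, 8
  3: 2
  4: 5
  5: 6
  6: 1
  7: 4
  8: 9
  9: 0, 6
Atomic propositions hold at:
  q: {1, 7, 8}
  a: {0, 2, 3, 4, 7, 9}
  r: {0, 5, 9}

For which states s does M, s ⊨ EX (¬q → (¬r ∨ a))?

Sat(¬q) = {0, 2, 3, 4, 5, 6, 9}
Sat(¬r) = {1, 2, 3, 4, 6, 7, 8}
Sat(¬r ∨ a) = {0, 1, 2, 3, 4, 6, 7, 8, 9}
Sat(¬q → (¬r ∨ a)) = {0, 1, 2, 3, 4, 6, 7, 8, 9}
Sat(EX (¬q → (¬r ∨ a))) = {s : some successor in {0, 1, 2, 3, 4, 6, 7, 8, 9}} = {0, 1, 2, 3, 5, 6, 7, 8, 9}

{0, 1, 2, 3, 5, 6, 7, 8, 9}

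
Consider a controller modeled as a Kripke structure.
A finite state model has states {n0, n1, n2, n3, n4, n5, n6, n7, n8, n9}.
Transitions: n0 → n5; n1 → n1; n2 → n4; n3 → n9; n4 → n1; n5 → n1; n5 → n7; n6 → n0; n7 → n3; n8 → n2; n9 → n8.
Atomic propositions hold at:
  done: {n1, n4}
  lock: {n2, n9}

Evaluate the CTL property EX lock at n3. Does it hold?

Yes

Sat(EX lock) = {s : some successor in {n2, n9}} = {n3, n8}
n3 ∈ Sat(EX lock) = {n3, n8}, so the formula holds at n3.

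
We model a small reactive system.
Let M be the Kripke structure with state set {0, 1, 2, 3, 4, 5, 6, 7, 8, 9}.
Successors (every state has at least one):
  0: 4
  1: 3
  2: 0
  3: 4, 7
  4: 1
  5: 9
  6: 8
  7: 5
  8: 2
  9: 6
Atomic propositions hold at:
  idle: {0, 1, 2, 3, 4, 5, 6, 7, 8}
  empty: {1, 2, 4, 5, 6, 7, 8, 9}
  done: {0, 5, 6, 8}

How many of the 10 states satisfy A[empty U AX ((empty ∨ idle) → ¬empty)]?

8

Sat(empty ∨ idle) = {0, 1, 2, 3, 4, 5, 6, 7, 8, 9}
Sat(¬empty) = {0, 3}
Sat((empty ∨ idle) → ¬empty) = {0, 3}
Sat(AX ((empty ∨ idle) → ¬empty)) = {s : every successor in {0, 3}} = {1, 2}
A[empty U AX ((empty ∨ idle) → ¬empty)]: least fixpoint, start Z0 = Sat(AX ((empty ∨ idle) → ¬empty)) = {1, 2}, add states in Sat(empty) with every successor in Z. Z1 = {1, 2, 4, 8}; Z2 = {1, 2, 4, 6, 8}; Z3 = {1, 2, 4, 6, 8, 9}; Z4 = {1, 2, 4, 5, 6, 8, 9}; Z5 = {1, 2, 4, 5, 6, 7, 8, 9}; fixed.
Sat(A[empty U AX ((empty ∨ idle) → ¬empty)]) = {1, 2, 4, 5, 6, 7, 8, 9}
|Sat(A[empty U AX ((empty ∨ idle) → ¬empty)])| = |{1, 2, 4, 5, 6, 7, 8, 9}| = 8.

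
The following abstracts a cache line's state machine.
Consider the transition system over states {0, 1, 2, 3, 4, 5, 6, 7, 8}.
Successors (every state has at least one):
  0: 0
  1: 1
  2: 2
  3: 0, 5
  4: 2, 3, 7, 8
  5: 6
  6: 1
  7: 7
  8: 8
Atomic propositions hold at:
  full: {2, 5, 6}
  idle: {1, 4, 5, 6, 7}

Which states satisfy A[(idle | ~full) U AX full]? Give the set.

{2, 5}

Sat(~full) = {0, 1, 3, 4, 7, 8}
Sat(idle | ~full) = {0, 1, 3, 4, 5, 6, 7, 8}
Sat(AX full) = {s : every successor in {2, 5, 6}} = {2, 5}
A[(idle | ~full) U AX full]: least fixpoint, start Z0 = Sat(AX full) = {2, 5}, add states in Sat(idle | ~full) with every successor in Z. Already a fixed point.
Sat(A[(idle | ~full) U AX full]) = {2, 5}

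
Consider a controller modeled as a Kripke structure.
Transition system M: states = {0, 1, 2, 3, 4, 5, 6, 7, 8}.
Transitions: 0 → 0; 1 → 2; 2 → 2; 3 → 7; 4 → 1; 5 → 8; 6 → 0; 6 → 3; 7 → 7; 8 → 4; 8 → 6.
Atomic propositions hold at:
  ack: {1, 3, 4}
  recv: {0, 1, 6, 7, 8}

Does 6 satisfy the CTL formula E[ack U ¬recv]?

Sat(¬recv) = {2, 3, 4, 5}
E[ack U ¬recv]: least fixpoint, start Z0 = Sat(¬recv) = {2, 3, 4, 5}, add states in Sat(ack) with some successor in Z. Z1 = {1, 2, 3, 4, 5}; fixed.
Sat(E[ack U ¬recv]) = {1, 2, 3, 4, 5}
6 ∉ Sat(E[ack U ¬recv]) = {1, 2, 3, 4, 5}, so the formula does not hold at 6.

No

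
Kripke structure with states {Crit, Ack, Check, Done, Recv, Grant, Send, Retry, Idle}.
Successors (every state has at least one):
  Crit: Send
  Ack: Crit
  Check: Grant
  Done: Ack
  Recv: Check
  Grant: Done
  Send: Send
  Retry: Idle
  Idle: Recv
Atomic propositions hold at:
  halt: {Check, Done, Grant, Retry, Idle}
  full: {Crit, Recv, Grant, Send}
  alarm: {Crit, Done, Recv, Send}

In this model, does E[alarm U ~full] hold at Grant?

No

Sat(~full) = {Ack, Check, Done, Retry, Idle}
E[alarm U ~full]: least fixpoint, start Z0 = Sat(~full) = {Ack, Check, Done, Retry, Idle}, add states in Sat(alarm) with some successor in Z. Z1 = {Ack, Check, Done, Recv, Retry, Idle}; fixed.
Sat(E[alarm U ~full]) = {Ack, Check, Done, Recv, Retry, Idle}
Grant ∉ Sat(E[alarm U ~full]) = {Ack, Check, Done, Recv, Retry, Idle}, so the formula does not hold at Grant.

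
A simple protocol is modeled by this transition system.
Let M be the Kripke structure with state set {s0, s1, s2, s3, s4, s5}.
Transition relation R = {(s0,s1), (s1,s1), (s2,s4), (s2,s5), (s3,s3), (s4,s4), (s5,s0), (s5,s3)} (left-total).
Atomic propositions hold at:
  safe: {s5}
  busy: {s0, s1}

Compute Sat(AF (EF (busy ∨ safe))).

{s0, s1, s2, s5}

Sat(busy ∨ safe) = {s0, s1, s5}
EF (busy ∨ safe): least fixpoint, start Z0 = {s0, s1, s5}, add states with some successor in Z. Z1 = {s0, s1, s2, s5}; fixed.
Sat(EF (busy ∨ safe)) = {s0, s1, s2, s5}
AF (EF (busy ∨ safe)): least fixpoint, start Z0 = {s0, s1, s2, s5}, add states with every successor in Z. Already a fixed point.
Sat(AF (EF (busy ∨ safe))) = {s0, s1, s2, s5}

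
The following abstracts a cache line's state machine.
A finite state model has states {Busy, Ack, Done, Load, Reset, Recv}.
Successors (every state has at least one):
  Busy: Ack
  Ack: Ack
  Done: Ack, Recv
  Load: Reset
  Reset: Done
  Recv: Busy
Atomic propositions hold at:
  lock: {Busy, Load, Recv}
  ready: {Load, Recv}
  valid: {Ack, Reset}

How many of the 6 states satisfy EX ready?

Sat(EX ready) = {s : some successor in {Load, Recv}} = {Done}
|Sat(EX ready)| = |{Done}| = 1.

1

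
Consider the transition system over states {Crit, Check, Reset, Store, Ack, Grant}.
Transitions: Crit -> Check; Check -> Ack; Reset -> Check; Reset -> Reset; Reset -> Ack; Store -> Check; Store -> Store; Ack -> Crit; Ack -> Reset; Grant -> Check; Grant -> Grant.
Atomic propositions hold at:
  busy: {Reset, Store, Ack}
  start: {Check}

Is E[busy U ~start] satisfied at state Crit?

Sat(~start) = {Crit, Reset, Store, Ack, Grant}
E[busy U ~start]: least fixpoint, start Z0 = Sat(~start) = {Crit, Reset, Store, Ack, Grant}, add states in Sat(busy) with some successor in Z. Already a fixed point.
Sat(E[busy U ~start]) = {Crit, Reset, Store, Ack, Grant}
Crit ∈ Sat(E[busy U ~start]) = {Crit, Reset, Store, Ack, Grant}, so the formula holds at Crit.

Yes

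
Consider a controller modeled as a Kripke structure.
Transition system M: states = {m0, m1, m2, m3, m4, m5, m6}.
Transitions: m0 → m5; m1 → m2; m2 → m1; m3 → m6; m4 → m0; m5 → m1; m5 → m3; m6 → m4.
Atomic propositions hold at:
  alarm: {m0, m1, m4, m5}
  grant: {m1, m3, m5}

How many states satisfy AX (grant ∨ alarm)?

Sat(grant ∨ alarm) = {m0, m1, m3, m4, m5}
Sat(AX (grant ∨ alarm)) = {s : every successor in {m0, m1, m3, m4, m5}} = {m0, m2, m4, m5, m6}
|Sat(AX (grant ∨ alarm))| = |{m0, m2, m4, m5, m6}| = 5.

5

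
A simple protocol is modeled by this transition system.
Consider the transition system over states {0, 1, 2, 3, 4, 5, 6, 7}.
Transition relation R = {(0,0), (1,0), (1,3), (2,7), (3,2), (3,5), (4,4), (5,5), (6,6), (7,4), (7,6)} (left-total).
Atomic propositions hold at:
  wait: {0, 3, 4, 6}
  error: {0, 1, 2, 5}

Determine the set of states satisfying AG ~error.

{4, 6, 7}

Sat(~error) = {3, 4, 6, 7}
AG ~error: greatest fixpoint, start Z0 = {3, 4, 6, 7}, keep only states in Sat with every successor in Z. Z1 = {4, 6, 7}; fixed.
Sat(AG ~error) = {4, 6, 7}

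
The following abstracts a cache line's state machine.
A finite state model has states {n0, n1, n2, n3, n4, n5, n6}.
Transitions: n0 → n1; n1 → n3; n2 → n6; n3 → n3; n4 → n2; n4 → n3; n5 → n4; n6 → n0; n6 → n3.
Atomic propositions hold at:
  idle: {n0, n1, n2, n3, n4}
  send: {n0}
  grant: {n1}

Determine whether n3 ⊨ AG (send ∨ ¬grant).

Yes

Sat(¬grant) = {n0, n2, n3, n4, n5, n6}
Sat(send ∨ ¬grant) = {n0, n2, n3, n4, n5, n6}
AG (send ∨ ¬grant): greatest fixpoint, start Z0 = {n0, n2, n3, n4, n5, n6}, keep only states in Sat with every successor in Z. Z1 = {n2, n3, n4, n5, n6}; Z2 = {n2, n3, n4, n5}; Z3 = {n3, n4, n5}; Z4 = {n3, n5}; Z5 = {n3}; fixed.
Sat(AG (send ∨ ¬grant)) = {n3}
n3 ∈ Sat(AG (send ∨ ¬grant)) = {n3}, so the formula holds at n3.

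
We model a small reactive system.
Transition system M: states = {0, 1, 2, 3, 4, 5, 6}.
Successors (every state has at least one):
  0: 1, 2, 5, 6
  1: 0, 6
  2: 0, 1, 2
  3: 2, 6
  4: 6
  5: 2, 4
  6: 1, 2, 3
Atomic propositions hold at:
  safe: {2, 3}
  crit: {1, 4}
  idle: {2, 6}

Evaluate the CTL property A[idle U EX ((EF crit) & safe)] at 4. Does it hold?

EF crit: least fixpoint, start Z0 = {1, 4}, add states with some successor in Z. Z1 = {0, 1, 2, 4, 5, 6}; Z2 = {0, 1, 2, 3, 4, 5, 6}; fixed.
Sat(EF crit) = {0, 1, 2, 3, 4, 5, 6}
Sat((EF crit) & safe) = {2, 3}
Sat(EX ((EF crit) & safe)) = {s : some successor in {2, 3}} = {0, 2, 3, 5, 6}
A[idle U EX ((EF crit) & safe)]: least fixpoint, start Z0 = Sat(EX ((EF crit) & safe)) = {0, 2, 3, 5, 6}, add states in Sat(idle) with every successor in Z. Already a fixed point.
Sat(A[idle U EX ((EF crit) & safe)]) = {0, 2, 3, 5, 6}
4 ∉ Sat(A[idle U EX ((EF crit) & safe)]) = {0, 2, 3, 5, 6}, so the formula does not hold at 4.

No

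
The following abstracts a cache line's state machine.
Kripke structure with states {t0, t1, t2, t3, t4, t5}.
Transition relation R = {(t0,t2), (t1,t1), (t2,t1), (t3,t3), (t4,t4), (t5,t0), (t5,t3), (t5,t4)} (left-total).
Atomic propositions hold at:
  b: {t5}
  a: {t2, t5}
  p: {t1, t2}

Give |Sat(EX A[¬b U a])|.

Sat(¬b) = {t0, t1, t2, t3, t4}
A[¬b U a]: least fixpoint, start Z0 = Sat(a) = {t2, t5}, add states in Sat(¬b) with every successor in Z. Z1 = {t0, t2, t5}; fixed.
Sat(A[¬b U a]) = {t0, t2, t5}
Sat(EX A[¬b U a]) = {s : some successor in {t0, t2, t5}} = {t0, t5}
|Sat(EX A[¬b U a])| = |{t0, t5}| = 2.

2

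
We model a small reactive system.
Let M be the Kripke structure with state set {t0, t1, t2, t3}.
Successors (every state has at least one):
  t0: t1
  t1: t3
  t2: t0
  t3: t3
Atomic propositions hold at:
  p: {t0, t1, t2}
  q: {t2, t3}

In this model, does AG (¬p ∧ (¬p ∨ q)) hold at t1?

No

Sat(¬p) = {t3}
Sat(¬p ∨ q) = {t2, t3}
Sat(¬p ∧ (¬p ∨ q)) = {t3}
AG (¬p ∧ (¬p ∨ q)): greatest fixpoint, start Z0 = {t3}, keep only states in Sat with every successor in Z. Already a fixed point.
Sat(AG (¬p ∧ (¬p ∨ q))) = {t3}
t1 ∉ Sat(AG (¬p ∧ (¬p ∨ q))) = {t3}, so the formula does not hold at t1.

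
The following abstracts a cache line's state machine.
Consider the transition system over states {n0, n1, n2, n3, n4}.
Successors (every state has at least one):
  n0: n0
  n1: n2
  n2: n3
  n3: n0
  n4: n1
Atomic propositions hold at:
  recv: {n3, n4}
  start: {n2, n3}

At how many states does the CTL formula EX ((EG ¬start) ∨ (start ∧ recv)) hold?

Sat(¬start) = {n0, n1, n4}
EG ¬start: greatest fixpoint, start Z0 = {n0, n1, n4}, keep only states in Sat with some successor in Z. Z1 = {n0, n4}; Z2 = {n0}; fixed.
Sat(EG ¬start) = {n0}
Sat(start ∧ recv) = {n3}
Sat((EG ¬start) ∨ (start ∧ recv)) = {n0, n3}
Sat(EX ((EG ¬start) ∨ (start ∧ recv))) = {s : some successor in {n0, n3}} = {n0, n2, n3}
|Sat(EX ((EG ¬start) ∨ (start ∧ recv)))| = |{n0, n2, n3}| = 3.

3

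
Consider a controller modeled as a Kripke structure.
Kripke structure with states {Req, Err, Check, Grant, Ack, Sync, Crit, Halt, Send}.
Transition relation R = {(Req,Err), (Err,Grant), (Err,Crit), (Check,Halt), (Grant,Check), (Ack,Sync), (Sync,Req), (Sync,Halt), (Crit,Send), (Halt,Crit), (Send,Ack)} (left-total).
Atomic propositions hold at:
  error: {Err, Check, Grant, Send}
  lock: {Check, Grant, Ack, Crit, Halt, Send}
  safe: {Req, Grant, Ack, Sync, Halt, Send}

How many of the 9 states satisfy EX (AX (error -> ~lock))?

Sat(~lock) = {Req, Err, Sync}
Sat(error -> ~lock) = {Req, Err, Ack, Sync, Crit, Halt}
Sat(AX (error -> ~lock)) = {s : every successor in {Req, Err, Ack, Sync, Crit, Halt}} = {Req, Check, Ack, Sync, Halt, Send}
Sat(EX (AX (error -> ~lock))) = {s : some successor in {Req, Check, Ack, Sync, Halt, Send}} = {Check, Grant, Ack, Sync, Crit, Send}
|Sat(EX (AX (error -> ~lock)))| = |{Check, Grant, Ack, Sync, Crit, Send}| = 6.

6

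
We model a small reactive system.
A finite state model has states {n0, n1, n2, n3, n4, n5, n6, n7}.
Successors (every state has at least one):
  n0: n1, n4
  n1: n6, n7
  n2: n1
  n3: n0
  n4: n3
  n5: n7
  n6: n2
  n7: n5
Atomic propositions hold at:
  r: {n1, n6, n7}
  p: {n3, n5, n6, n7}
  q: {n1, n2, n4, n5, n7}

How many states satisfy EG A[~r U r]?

5

Sat(~r) = {n0, n2, n3, n4, n5}
A[~r U r]: least fixpoint, start Z0 = Sat(r) = {n1, n6, n7}, add states in Sat(~r) with every successor in Z. Z1 = {n1, n2, n5, n6, n7}; fixed.
Sat(A[~r U r]) = {n1, n2, n5, n6, n7}
EG A[~r U r]: greatest fixpoint, start Z0 = {n1, n2, n5, n6, n7}, keep only states in Sat with some successor in Z. Already a fixed point.
Sat(EG A[~r U r]) = {n1, n2, n5, n6, n7}
|Sat(EG A[~r U r])| = |{n1, n2, n5, n6, n7}| = 5.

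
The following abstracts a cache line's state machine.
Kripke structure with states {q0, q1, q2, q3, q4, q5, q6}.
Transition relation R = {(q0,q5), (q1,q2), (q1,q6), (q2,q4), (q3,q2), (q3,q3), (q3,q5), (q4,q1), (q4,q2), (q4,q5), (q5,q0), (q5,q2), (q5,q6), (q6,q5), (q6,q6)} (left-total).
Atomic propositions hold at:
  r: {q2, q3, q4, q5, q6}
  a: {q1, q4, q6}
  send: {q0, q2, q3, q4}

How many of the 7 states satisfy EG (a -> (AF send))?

5

AF send: least fixpoint, start Z0 = {q0, q2, q3, q4}, add states with every successor in Z. Already a fixed point.
Sat(AF send) = {q0, q2, q3, q4}
Sat(a -> (AF send)) = {q0, q2, q3, q4, q5}
EG (a -> (AF send)): greatest fixpoint, start Z0 = {q0, q2, q3, q4, q5}, keep only states in Sat with some successor in Z. Already a fixed point.
Sat(EG (a -> (AF send))) = {q0, q2, q3, q4, q5}
|Sat(EG (a -> (AF send)))| = |{q0, q2, q3, q4, q5}| = 5.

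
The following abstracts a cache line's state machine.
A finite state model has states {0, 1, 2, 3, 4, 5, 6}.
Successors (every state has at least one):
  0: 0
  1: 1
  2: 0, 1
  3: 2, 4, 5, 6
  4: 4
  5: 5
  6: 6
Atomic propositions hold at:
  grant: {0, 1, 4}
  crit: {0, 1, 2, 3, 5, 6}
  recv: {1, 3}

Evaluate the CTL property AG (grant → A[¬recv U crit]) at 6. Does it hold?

Yes

Sat(¬recv) = {0, 2, 4, 5, 6}
A[¬recv U crit]: least fixpoint, start Z0 = Sat(crit) = {0, 1, 2, 3, 5, 6}, add states in Sat(¬recv) with every successor in Z. Already a fixed point.
Sat(A[¬recv U crit]) = {0, 1, 2, 3, 5, 6}
Sat(grant → A[¬recv U crit]) = {0, 1, 2, 3, 5, 6}
AG (grant → A[¬recv U crit]): greatest fixpoint, start Z0 = {0, 1, 2, 3, 5, 6}, keep only states in Sat with every successor in Z. Z1 = {0, 1, 2, 5, 6}; fixed.
Sat(AG (grant → A[¬recv U crit])) = {0, 1, 2, 5, 6}
6 ∈ Sat(AG (grant → A[¬recv U crit])) = {0, 1, 2, 5, 6}, so the formula holds at 6.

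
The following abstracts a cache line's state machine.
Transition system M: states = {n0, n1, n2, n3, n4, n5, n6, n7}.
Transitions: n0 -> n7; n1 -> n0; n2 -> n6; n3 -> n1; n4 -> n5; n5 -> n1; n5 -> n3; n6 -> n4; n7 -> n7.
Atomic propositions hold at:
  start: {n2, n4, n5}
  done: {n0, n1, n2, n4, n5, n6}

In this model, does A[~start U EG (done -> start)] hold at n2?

Sat(~start) = {n0, n1, n3, n6, n7}
Sat(done -> start) = {n2, n3, n4, n5, n7}
EG (done -> start): greatest fixpoint, start Z0 = {n2, n3, n4, n5, n7}, keep only states in Sat with some successor in Z. Z1 = {n4, n5, n7}; Z2 = {n4, n7}; Z3 = {n7}; fixed.
Sat(EG (done -> start)) = {n7}
A[~start U EG (done -> start)]: least fixpoint, start Z0 = Sat(EG (done -> start)) = {n7}, add states in Sat(~start) with every successor in Z. Z1 = {n0, n7}; Z2 = {n0, n1, n7}; Z3 = {n0, n1, n3, n7}; fixed.
Sat(A[~start U EG (done -> start)]) = {n0, n1, n3, n7}
n2 ∉ Sat(A[~start U EG (done -> start)]) = {n0, n1, n3, n7}, so the formula does not hold at n2.

No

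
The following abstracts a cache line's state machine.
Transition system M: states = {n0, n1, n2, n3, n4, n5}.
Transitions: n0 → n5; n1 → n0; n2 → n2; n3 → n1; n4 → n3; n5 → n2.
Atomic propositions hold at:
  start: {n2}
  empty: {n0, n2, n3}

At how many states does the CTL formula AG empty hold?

AG empty: greatest fixpoint, start Z0 = {n0, n2, n3}, keep only states in Sat with every successor in Z. Z1 = {n2}; fixed.
Sat(AG empty) = {n2}
|Sat(AG empty)| = |{n2}| = 1.

1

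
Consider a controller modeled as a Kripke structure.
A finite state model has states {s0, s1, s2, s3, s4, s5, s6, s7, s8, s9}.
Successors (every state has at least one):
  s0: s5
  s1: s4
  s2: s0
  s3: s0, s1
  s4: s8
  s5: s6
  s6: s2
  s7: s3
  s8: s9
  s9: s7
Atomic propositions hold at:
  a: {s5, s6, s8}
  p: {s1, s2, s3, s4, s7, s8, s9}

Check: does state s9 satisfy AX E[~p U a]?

No

Sat(~p) = {s0, s5, s6}
E[~p U a]: least fixpoint, start Z0 = Sat(a) = {s5, s6, s8}, add states in Sat(~p) with some successor in Z. Z1 = {s0, s5, s6, s8}; fixed.
Sat(E[~p U a]) = {s0, s5, s6, s8}
Sat(AX E[~p U a]) = {s : every successor in {s0, s5, s6, s8}} = {s0, s2, s4, s5}
s9 ∉ Sat(AX E[~p U a]) = {s0, s2, s4, s5}, so the formula does not hold at s9.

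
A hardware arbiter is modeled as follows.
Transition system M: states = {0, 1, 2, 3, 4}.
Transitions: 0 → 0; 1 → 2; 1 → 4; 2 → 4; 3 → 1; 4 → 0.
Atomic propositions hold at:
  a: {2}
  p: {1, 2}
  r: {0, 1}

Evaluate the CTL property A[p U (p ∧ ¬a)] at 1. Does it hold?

Sat(¬a) = {0, 1, 3, 4}
Sat(p ∧ ¬a) = {1}
A[p U (p ∧ ¬a)]: least fixpoint, start Z0 = Sat((p ∧ ¬a)) = {1}, add states in Sat(p) with every successor in Z. Already a fixed point.
Sat(A[p U (p ∧ ¬a)]) = {1}
1 ∈ Sat(A[p U (p ∧ ¬a)]) = {1}, so the formula holds at 1.

Yes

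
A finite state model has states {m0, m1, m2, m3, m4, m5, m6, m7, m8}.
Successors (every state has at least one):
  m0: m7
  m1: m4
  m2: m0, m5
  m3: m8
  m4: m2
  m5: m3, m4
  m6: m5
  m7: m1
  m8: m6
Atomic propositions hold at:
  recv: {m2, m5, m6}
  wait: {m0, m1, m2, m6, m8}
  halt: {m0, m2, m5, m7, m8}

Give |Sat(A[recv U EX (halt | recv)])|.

Sat(halt | recv) = {m0, m2, m5, m6, m7, m8}
Sat(EX (halt | recv)) = {s : some successor in {m0, m2, m5, m6, m7, m8}} = {m0, m2, m3, m4, m6, m8}
A[recv U EX (halt | recv)]: least fixpoint, start Z0 = Sat(EX (halt | recv)) = {m0, m2, m3, m4, m6, m8}, add states in Sat(recv) with every successor in Z. Z1 = {m0, m2, m3, m4, m5, m6, m8}; fixed.
Sat(A[recv U EX (halt | recv)]) = {m0, m2, m3, m4, m5, m6, m8}
|Sat(A[recv U EX (halt | recv)])| = |{m0, m2, m3, m4, m5, m6, m8}| = 7.

7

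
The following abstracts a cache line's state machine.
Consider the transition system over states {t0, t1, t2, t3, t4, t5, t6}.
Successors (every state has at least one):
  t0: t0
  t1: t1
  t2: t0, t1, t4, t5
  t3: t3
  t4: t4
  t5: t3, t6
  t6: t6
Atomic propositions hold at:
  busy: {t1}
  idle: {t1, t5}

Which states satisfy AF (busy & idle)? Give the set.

Sat(busy & idle) = {t1}
AF (busy & idle): least fixpoint, start Z0 = {t1}, add states with every successor in Z. Already a fixed point.
Sat(AF (busy & idle)) = {t1}

{t1}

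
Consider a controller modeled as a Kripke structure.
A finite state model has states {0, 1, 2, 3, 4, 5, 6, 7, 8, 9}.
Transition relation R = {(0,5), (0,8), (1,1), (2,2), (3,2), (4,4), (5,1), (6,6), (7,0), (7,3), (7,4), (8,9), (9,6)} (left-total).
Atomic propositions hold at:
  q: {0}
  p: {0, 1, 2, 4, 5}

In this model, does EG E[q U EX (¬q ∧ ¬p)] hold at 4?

No

Sat(¬q) = {1, 2, 3, 4, 5, 6, 7, 8, 9}
Sat(¬p) = {3, 6, 7, 8, 9}
Sat(¬q ∧ ¬p) = {3, 6, 7, 8, 9}
Sat(EX (¬q ∧ ¬p)) = {s : some successor in {3, 6, 7, 8, 9}} = {0, 6, 7, 8, 9}
E[q U EX (¬q ∧ ¬p)]: least fixpoint, start Z0 = Sat(EX (¬q ∧ ¬p)) = {0, 6, 7, 8, 9}, add states in Sat(q) with some successor in Z. Already a fixed point.
Sat(E[q U EX (¬q ∧ ¬p)]) = {0, 6, 7, 8, 9}
EG E[q U EX (¬q ∧ ¬p)]: greatest fixpoint, start Z0 = {0, 6, 7, 8, 9}, keep only states in Sat with some successor in Z. Already a fixed point.
Sat(EG E[q U EX (¬q ∧ ¬p)]) = {0, 6, 7, 8, 9}
4 ∉ Sat(EG E[q U EX (¬q ∧ ¬p)]) = {0, 6, 7, 8, 9}, so the formula does not hold at 4.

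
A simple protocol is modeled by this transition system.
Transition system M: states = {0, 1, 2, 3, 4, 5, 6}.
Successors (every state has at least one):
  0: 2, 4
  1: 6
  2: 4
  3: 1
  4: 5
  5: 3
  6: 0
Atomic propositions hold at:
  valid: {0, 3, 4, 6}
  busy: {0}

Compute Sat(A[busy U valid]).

{0, 3, 4, 6}

A[busy U valid]: least fixpoint, start Z0 = Sat(valid) = {0, 3, 4, 6}, add states in Sat(busy) with every successor in Z. Already a fixed point.
Sat(A[busy U valid]) = {0, 3, 4, 6}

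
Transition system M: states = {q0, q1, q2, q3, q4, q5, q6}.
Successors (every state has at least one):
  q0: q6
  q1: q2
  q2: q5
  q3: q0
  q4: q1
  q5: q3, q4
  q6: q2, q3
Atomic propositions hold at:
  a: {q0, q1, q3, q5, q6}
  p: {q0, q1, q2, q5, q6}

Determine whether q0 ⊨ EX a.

Yes

Sat(EX a) = {s : some successor in {q0, q1, q3, q5, q6}} = {q0, q2, q3, q4, q5, q6}
q0 ∈ Sat(EX a) = {q0, q2, q3, q4, q5, q6}, so the formula holds at q0.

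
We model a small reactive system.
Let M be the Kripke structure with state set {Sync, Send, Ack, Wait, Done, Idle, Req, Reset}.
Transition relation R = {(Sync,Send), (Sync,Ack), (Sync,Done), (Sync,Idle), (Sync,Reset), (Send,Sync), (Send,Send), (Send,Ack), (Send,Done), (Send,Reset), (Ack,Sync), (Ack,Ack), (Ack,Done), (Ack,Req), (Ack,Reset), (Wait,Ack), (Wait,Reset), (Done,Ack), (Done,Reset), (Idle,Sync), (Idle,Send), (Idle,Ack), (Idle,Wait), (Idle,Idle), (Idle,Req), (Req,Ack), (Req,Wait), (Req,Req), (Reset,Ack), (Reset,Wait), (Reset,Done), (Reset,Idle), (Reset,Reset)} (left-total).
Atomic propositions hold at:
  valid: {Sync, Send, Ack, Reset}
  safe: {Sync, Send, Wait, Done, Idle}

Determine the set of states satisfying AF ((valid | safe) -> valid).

{Sync, Send, Ack, Wait, Done, Req, Reset}

Sat(valid | safe) = {Sync, Send, Ack, Wait, Done, Idle, Reset}
Sat((valid | safe) -> valid) = {Sync, Send, Ack, Req, Reset}
AF ((valid | safe) -> valid): least fixpoint, start Z0 = {Sync, Send, Ack, Req, Reset}, add states with every successor in Z. Z1 = {Sync, Send, Ack, Wait, Done, Req, Reset}; fixed.
Sat(AF ((valid | safe) -> valid)) = {Sync, Send, Ack, Wait, Done, Req, Reset}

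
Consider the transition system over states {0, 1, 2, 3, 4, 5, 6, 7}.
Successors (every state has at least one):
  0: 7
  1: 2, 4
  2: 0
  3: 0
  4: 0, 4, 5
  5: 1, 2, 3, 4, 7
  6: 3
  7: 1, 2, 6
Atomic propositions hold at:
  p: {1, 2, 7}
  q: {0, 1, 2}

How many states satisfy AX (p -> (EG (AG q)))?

AG q: greatest fixpoint, start Z0 = {0, 1, 2}, keep only states in Sat with every successor in Z. Z1 = {2}; Z2 = ∅; fixed.
Sat(AG q) = ∅
EG (AG q): greatest fixpoint, start Z0 = ∅, keep only states in Sat with some successor in Z. Already a fixed point.
Sat(EG (AG q)) = ∅
Sat(p -> (EG (AG q))) = {0, 3, 4, 5, 6}
Sat(AX (p -> (EG (AG q)))) = {s : every successor in {0, 3, 4, 5, 6}} = {2, 3, 4, 6}
|Sat(AX (p -> (EG (AG q))))| = |{2, 3, 4, 6}| = 4.

4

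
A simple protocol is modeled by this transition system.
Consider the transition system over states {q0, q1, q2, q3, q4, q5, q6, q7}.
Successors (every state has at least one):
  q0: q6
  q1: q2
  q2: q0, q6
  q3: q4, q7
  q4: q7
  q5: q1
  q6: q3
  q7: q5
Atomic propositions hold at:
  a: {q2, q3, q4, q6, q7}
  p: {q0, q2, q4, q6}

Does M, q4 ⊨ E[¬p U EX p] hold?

No

Sat(¬p) = {q1, q3, q5, q7}
Sat(EX p) = {s : some successor in {q0, q2, q4, q6}} = {q0, q1, q2, q3}
E[¬p U EX p]: least fixpoint, start Z0 = Sat(EX p) = {q0, q1, q2, q3}, add states in Sat(¬p) with some successor in Z. Z1 = {q0, q1, q2, q3, q5}; Z2 = {q0, q1, q2, q3, q5, q7}; fixed.
Sat(E[¬p U EX p]) = {q0, q1, q2, q3, q5, q7}
q4 ∉ Sat(E[¬p U EX p]) = {q0, q1, q2, q3, q5, q7}, so the formula does not hold at q4.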